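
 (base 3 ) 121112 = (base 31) EC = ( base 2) 110111110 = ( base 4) 12332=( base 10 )446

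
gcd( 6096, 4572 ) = 1524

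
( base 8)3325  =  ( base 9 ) 2353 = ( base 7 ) 5046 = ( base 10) 1749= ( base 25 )2jo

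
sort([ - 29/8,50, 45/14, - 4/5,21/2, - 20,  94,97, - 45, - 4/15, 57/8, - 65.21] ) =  [ -65.21 , - 45, - 20,  -  29/8,  -  4/5, - 4/15,45/14,  57/8,21/2,50, 94,97]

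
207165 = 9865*21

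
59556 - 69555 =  - 9999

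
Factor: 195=3^1*5^1*13^1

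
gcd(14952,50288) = 56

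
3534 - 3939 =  - 405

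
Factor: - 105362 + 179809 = 74447=109^1*683^1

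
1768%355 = 348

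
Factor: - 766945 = - 5^1*157^1*977^1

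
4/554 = 2/277= 0.01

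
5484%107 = 27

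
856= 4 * 214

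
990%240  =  30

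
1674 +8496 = 10170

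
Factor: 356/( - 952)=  - 89/238 = - 2^ ( - 1 )*7^( - 1)*17^( - 1) * 89^1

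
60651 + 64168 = 124819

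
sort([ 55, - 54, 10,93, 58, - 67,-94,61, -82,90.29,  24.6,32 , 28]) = [  -  94, - 82, - 67, - 54,10,24.6,  28, 32,55,58, 61, 90.29, 93]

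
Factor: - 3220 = -2^2*5^1*7^1*23^1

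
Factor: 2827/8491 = 7^(-1)*11^1*257^1*1213^(  -  1) 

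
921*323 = 297483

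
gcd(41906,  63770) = 1822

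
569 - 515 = 54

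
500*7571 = 3785500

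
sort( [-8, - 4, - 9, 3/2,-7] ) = [-9,-8, - 7, - 4,3/2 ]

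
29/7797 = 29/7797= 0.00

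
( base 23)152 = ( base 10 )646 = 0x286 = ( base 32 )k6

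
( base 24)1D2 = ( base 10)890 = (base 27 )15Q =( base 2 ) 1101111010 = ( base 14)478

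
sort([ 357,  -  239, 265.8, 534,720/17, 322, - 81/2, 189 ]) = [-239, - 81/2,720/17, 189, 265.8, 322 , 357,534] 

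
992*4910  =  4870720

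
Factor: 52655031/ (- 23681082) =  -17551677/7893694 = -2^( -1 ) * 3^1 * 11^1 * 13^1*163^1 * 251^1*1741^( - 1 )*2267^( -1 )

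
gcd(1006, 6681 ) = 1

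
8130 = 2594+5536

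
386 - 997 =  - 611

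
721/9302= 721/9302 = 0.08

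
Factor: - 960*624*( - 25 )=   2^10*3^2*5^3  *13^1= 14976000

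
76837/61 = 76837/61  =  1259.62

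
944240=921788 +22452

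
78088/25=78088/25  =  3123.52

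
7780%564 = 448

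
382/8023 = 382/8023=0.05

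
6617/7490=6617/7490  =  0.88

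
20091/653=30 + 501/653 = 30.77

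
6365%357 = 296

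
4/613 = 4/613  =  0.01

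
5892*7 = 41244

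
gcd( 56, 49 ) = 7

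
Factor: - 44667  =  -3^2*7^1 * 709^1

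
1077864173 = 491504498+586359675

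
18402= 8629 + 9773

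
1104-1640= - 536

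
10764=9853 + 911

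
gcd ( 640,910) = 10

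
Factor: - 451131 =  -3^1*150377^1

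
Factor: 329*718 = 236222= 2^1 *7^1 * 47^1 * 359^1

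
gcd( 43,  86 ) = 43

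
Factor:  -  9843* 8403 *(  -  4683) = 387334343907 =3^3*7^1*17^1 * 193^1*223^1*2801^1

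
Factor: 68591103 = 3^1*7^1*3266243^1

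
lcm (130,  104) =520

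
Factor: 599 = 599^1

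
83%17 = 15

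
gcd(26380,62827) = 1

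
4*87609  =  350436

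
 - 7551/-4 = 1887 + 3/4 =1887.75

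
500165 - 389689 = 110476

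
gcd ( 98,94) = 2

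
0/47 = 0  =  0.00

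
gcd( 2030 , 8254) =2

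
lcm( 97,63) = 6111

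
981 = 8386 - 7405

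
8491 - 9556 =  - 1065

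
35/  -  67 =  - 35/67 = - 0.52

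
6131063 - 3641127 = 2489936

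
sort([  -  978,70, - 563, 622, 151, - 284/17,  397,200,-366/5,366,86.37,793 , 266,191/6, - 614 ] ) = [ - 978 , - 614, - 563,-366/5, - 284/17, 191/6, 70,86.37,151 , 200,266 , 366,397,622,793]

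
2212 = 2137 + 75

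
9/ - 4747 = -9/4747 = -0.00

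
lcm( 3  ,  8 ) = 24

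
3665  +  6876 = 10541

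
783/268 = 783/268 = 2.92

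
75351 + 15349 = 90700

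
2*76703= 153406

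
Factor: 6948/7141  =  36/37 =2^2*3^2*37^(-1 ) 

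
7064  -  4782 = 2282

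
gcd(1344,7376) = 16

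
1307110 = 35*37346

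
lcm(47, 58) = 2726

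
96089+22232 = 118321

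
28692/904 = 31 + 167/226 = 31.74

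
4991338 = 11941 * 418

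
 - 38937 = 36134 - 75071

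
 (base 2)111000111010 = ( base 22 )7BC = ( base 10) 3642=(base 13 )1872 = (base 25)5kh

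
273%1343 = 273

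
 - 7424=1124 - 8548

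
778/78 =389/39 =9.97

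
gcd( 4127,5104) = 1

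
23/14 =23/14 = 1.64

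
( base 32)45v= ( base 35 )3HH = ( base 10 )4287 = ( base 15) 140C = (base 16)10bf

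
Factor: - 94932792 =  - 2^3*3^2*241^1*5471^1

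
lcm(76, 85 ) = 6460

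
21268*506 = 10761608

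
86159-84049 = 2110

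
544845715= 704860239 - 160014524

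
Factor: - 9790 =-2^1*5^1*11^1*89^1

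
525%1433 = 525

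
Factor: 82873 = 7^1*11839^1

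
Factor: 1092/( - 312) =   -  7/2 = -2^(-1 )*7^1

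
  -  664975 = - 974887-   -  309912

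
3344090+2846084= 6190174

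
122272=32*3821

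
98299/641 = 98299/641 = 153.35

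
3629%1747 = 135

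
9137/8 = 9137/8= 1142.12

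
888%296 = 0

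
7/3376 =7/3376 = 0.00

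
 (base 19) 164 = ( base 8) 737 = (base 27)HK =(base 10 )479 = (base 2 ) 111011111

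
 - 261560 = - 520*503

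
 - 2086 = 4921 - 7007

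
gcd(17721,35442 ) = 17721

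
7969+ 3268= 11237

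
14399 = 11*1309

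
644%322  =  0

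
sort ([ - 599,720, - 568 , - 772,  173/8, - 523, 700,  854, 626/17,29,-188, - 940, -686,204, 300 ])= [-940, - 772,- 686,-599, - 568, - 523, - 188, 173/8,29,626/17,204,300,700,720,  854]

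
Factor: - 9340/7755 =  -2^2 * 3^( - 1 )*11^( - 1 )*47^( - 1 ) * 467^1 = -1868/1551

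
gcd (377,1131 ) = 377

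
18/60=3/10 =0.30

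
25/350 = 1/14 = 0.07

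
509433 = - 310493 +819926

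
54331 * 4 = 217324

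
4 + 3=7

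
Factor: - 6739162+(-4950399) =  - 13^2*263^2 = -11689561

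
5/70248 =5/70248 = 0.00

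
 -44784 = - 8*5598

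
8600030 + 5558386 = 14158416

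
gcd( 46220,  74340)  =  20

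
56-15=41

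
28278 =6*4713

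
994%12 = 10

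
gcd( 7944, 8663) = 1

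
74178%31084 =12010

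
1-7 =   -  6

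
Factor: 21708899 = 37^1*83^1*7069^1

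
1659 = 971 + 688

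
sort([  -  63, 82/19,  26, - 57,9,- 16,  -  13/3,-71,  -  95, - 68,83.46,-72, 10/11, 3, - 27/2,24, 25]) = [ - 95,-72,-71, - 68 ,-63,-57,-16, - 27/2, - 13/3, 10/11,3,82/19, 9, 24, 25,26 , 83.46 ] 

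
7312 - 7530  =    -  218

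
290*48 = 13920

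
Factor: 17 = 17^1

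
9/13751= 9/13751  =  0.00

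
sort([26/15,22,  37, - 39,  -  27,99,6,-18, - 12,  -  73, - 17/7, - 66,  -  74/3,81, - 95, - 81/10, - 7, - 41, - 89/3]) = [-95 , - 73, - 66, - 41, - 39 , -89/3,- 27,  -  74/3, - 18, - 12 ,  -  81/10,- 7,  -  17/7,26/15,6,22,37,81,99] 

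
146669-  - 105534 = 252203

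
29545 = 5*5909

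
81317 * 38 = 3090046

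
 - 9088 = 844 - 9932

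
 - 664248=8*( - 83031)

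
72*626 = 45072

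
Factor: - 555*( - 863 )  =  3^1*5^1*37^1*863^1 = 478965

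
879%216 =15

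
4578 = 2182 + 2396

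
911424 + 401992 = 1313416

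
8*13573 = 108584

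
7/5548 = 7/5548 = 0.00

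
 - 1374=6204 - 7578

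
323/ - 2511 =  - 323/2511 = - 0.13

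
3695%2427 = 1268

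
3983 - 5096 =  - 1113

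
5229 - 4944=285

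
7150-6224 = 926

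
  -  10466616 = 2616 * ( - 4001)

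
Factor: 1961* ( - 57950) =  - 113639950 = -2^1 * 5^2*19^1*37^1*53^1 * 61^1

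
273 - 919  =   - 646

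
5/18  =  5/18= 0.28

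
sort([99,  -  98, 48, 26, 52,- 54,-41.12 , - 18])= [ - 98, - 54, -41.12, - 18, 26 , 48,  52, 99] 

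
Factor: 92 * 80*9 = 66240= 2^6  *3^2*5^1*23^1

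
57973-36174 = 21799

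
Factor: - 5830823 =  - 157^1*37139^1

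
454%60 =34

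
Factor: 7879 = 7879^1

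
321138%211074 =110064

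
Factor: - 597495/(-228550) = 2^ ( - 1)*3^1 * 5^(-1) * 7^(  -  1)*61^1 = 183/70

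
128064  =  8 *16008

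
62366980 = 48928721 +13438259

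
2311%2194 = 117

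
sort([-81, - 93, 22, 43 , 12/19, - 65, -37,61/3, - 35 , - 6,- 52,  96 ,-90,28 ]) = [ - 93,- 90 ,-81 , - 65, - 52,-37, - 35 ,-6, 12/19,61/3 , 22,28, 43,96 ]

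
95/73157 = 95/73157 = 0.00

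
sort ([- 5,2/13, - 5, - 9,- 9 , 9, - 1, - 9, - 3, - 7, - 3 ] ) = [ - 9,  -  9, - 9, - 7,-5, - 5 , - 3, - 3,-1,2/13,  9] 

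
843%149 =98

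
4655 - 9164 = - 4509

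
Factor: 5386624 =2^7 * 42083^1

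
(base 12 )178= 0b11101100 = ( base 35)6Q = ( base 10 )236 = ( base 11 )1A5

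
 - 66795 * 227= - 15162465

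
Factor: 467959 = 17^1*27527^1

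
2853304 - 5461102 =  - 2607798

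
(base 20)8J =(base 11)153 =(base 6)455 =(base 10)179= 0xb3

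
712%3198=712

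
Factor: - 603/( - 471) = 201/157= 3^1*67^1*157^( - 1) 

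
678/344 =339/172 = 1.97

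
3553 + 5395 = 8948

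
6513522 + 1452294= 7965816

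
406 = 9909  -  9503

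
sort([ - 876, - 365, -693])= [-876,-693, - 365 ] 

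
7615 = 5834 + 1781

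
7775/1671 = 4 + 1091/1671 = 4.65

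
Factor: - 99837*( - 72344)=2^3*3^2*9043^1*11093^1 = 7222607928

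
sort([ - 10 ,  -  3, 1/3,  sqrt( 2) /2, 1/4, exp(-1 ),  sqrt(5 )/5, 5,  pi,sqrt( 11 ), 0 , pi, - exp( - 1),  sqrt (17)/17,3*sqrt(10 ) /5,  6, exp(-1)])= [ - 10,-3, - exp( - 1) , 0,  sqrt( 17) /17,1/4,  1/3, exp( - 1 ), exp( - 1 ),  sqrt( 5 ) /5,sqrt( 2) /2,3*sqrt( 10 )/5, pi,pi,  sqrt(11),5, 6]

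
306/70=4 + 13/35 =4.37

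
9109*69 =628521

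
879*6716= 5903364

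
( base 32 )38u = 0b110100011110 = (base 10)3358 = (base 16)d1e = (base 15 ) edd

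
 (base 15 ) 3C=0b111001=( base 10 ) 57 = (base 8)71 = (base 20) 2H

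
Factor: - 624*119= -74256 =- 2^4*3^1*7^1*13^1*17^1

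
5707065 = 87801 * 65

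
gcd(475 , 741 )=19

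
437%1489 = 437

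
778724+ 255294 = 1034018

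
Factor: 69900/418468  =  3^1*5^2* 449^( - 1)  =  75/449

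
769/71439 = 769/71439 = 0.01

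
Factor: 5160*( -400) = - 2^7*3^1 * 5^3*43^1 = -2064000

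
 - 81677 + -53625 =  - 135302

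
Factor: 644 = 2^2*  7^1*23^1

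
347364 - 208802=138562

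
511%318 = 193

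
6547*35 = 229145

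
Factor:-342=-2^1*3^2*19^1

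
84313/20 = 84313/20=   4215.65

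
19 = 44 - 25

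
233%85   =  63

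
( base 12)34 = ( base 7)55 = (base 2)101000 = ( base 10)40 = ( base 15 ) 2A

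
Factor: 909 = 3^2*101^1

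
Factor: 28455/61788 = 2^( - 2)*5^1*7^1*19^( - 1) = 35/76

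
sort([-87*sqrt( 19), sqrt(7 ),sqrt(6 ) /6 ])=[  -  87*sqrt( 19),sqrt (6 ) /6,sqrt(7)]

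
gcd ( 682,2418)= 62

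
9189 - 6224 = 2965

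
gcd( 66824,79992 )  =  8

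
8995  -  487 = 8508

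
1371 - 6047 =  - 4676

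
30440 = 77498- 47058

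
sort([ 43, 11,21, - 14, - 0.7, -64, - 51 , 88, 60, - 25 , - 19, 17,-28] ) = [-64, - 51,  -  28, - 25,  -  19, - 14,-0.7, 11 , 17,21,43,60, 88]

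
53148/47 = 1130 + 38/47 = 1130.81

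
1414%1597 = 1414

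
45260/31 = 1460 = 1460.00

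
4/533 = 4/533 = 0.01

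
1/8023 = 1/8023  =  0.00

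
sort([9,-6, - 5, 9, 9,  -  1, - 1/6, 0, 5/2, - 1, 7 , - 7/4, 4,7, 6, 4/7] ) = [  -  6,  -  5, - 7/4 ,-1 ,  -  1, - 1/6, 0, 4/7,5/2, 4,6, 7, 7,9, 9, 9]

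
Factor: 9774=2^1*3^3*181^1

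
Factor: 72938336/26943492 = 2^3*3^( - 1) * 23^1*109^( - 1)*113^1*877^1*20599^( - 1 ) = 18234584/6735873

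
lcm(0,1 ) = 0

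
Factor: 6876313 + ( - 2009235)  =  4867078=2^1*19^1 * 263^1*487^1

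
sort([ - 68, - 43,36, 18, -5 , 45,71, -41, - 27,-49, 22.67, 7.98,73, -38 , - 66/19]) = [-68, - 49, - 43, - 41,-38,-27,-5,  -  66/19, 7.98, 18,22.67,  36,45, 71,  73 ] 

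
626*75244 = 47102744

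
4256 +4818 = 9074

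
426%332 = 94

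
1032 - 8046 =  - 7014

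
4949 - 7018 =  - 2069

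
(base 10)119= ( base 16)77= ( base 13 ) 92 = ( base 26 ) 4F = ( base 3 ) 11102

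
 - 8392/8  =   - 1049 = - 1049.00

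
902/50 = 451/25 = 18.04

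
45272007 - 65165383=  - 19893376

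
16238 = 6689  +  9549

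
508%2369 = 508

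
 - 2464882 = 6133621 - 8598503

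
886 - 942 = - 56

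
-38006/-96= 19003/48 = 395.90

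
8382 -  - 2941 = 11323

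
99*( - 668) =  - 66132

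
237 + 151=388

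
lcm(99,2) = 198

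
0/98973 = 0 = 0.00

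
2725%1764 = 961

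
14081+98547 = 112628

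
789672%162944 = 137896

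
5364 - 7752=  - 2388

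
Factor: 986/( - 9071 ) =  - 2^1*17^1*29^1*47^( - 1) *193^( -1)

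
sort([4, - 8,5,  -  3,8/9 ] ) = [ - 8, - 3,8/9, 4,5 ]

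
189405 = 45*4209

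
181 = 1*181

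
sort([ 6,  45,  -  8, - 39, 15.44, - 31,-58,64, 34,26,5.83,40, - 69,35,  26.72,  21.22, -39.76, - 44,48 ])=[ - 69, - 58, - 44, - 39.76, - 39, - 31, - 8,5.83,6,15.44,21.22,26,26.72,34 , 35,40,45,48,64]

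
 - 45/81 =-5/9 = - 0.56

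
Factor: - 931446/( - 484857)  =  103494/53873 = 2^1*3^1*17^( - 1)*47^1*367^1*3169^ (-1 ) 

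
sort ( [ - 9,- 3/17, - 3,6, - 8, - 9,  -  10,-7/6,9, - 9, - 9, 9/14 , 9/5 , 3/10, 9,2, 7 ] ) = [  -  10 ,-9, - 9, - 9, - 9, - 8, -3 , - 7/6, - 3/17,  3/10,9/14,9/5,2, 6,7,9, 9 ]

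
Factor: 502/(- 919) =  - 2^1* 251^1*919^( - 1)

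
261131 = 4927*53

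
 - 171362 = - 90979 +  - 80383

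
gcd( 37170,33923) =1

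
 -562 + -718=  - 1280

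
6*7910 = 47460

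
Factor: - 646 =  - 2^1*17^1*19^1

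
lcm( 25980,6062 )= 181860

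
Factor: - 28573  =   - 28573^1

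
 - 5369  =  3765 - 9134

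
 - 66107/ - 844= 78 + 275/844= 78.33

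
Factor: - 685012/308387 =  -2^2 *137^(-1 )*2251^(-1 )*171253^1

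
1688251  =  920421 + 767830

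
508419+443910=952329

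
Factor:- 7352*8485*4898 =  - 2^4 * 5^1 * 31^1*79^1*919^1 *1697^1 = - 305545664560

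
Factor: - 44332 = - 2^2*11083^1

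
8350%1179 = 97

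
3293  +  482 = 3775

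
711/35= 20 + 11/35 = 20.31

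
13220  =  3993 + 9227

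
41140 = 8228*5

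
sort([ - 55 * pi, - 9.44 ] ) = [-55*pi ,  -  9.44] 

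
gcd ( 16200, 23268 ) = 12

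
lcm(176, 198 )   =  1584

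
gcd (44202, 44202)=44202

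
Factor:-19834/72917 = - 2^1*13^(-1) * 47^1*71^( - 1)*79^( - 1)*211^1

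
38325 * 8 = 306600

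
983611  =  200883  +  782728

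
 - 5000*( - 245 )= 1225000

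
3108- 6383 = -3275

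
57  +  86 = 143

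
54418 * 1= 54418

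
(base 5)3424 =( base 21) 126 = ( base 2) 111101001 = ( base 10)489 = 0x1e9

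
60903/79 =770 + 73/79 = 770.92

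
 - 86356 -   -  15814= - 70542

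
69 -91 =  - 22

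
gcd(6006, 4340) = 14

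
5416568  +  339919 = 5756487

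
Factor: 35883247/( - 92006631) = -3^(  -  3 )*859^(  -  1)*3967^( - 1) * 35883247^1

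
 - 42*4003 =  - 168126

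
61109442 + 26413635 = 87523077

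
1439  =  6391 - 4952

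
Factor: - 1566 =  - 2^1*3^3*29^1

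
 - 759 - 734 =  - 1493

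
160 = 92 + 68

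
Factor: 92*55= 2^2*5^1*11^1 * 23^1 =5060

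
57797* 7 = 404579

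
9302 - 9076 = 226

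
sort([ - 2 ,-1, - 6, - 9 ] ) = [-9, - 6,-2, - 1 ] 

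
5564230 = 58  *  95935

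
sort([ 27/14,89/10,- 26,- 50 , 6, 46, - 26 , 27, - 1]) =[ - 50, - 26, - 26, - 1,27/14,6,89/10, 27, 46]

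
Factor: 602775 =3^3*5^2 * 19^1*47^1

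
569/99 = 569/99 = 5.75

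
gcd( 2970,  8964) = 54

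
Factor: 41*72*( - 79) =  - 233208 = - 2^3* 3^2*41^1 * 79^1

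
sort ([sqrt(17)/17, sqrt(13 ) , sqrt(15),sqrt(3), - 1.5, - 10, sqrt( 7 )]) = [ - 10, -1.5, sqrt(17) /17,sqrt( 3 ) , sqrt(7), sqrt (13 ),sqrt (15) ] 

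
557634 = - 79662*(-7)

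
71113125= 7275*9775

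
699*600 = 419400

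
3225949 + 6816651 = 10042600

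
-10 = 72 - 82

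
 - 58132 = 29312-87444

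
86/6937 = 86/6937 = 0.01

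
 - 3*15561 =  - 46683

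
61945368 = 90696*683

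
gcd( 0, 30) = 30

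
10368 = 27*384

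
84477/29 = 2913 = 2913.00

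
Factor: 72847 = 97^1*751^1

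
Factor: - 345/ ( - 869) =3^1*5^1 * 11^( - 1)*23^1*79^( - 1)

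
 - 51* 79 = - 4029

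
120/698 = 60/349 = 0.17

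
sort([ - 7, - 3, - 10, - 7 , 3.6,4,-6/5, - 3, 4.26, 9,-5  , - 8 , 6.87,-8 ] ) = [ -10, - 8, - 8, - 7, - 7,-5, - 3 ,  -  3, - 6/5,  3.6,4,4.26,6.87,9] 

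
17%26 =17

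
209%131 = 78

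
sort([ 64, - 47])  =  [ -47,64] 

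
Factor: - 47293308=  -  2^2 *3^4*145967^1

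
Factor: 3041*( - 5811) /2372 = - 17671251/2372 = - 2^ (  -  2)*3^1 * 13^1*149^1*593^( - 1)*3041^1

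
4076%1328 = 92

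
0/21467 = 0  =  0.00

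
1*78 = 78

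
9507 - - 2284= 11791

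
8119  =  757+7362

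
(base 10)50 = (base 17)2g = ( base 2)110010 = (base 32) 1i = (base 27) 1n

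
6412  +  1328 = 7740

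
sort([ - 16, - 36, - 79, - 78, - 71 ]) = [ - 79,-78, - 71, - 36, - 16]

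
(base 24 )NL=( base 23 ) 11L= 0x23d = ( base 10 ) 573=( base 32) ht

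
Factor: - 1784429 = -1784429^1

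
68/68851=68/68851=0.00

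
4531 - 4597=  - 66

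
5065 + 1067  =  6132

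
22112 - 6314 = 15798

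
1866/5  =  1866/5 = 373.20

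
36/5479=36/5479 = 0.01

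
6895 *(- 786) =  - 5419470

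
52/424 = 13/106= 0.12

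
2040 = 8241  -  6201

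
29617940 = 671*44140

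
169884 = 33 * 5148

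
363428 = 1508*241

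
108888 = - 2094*( - 52) 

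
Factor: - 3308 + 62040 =2^2*14683^1=58732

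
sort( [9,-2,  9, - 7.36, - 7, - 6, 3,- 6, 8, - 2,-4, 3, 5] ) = [ - 7.36 ,-7, - 6, - 6, -4, - 2,  -  2 , 3,3, 5, 8 , 9,9]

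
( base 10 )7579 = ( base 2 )1110110011011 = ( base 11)5770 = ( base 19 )11IH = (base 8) 16633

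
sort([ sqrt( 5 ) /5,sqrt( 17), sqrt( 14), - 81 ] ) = [-81 , sqrt( 5 ) /5,sqrt(14 ),sqrt ( 17 ) ]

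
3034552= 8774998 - 5740446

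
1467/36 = 163/4 = 40.75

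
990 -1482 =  - 492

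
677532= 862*786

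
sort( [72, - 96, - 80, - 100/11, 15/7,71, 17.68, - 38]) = [ - 96, - 80,-38, - 100/11, 15/7, 17.68,71,72 ]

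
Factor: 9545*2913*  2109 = 58639869765 = 3^2 * 5^1* 19^1*23^1*37^1*83^1*971^1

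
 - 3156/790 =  - 4 + 2/395 = -3.99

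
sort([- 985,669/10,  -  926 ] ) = [ - 985, - 926, 669/10]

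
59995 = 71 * 845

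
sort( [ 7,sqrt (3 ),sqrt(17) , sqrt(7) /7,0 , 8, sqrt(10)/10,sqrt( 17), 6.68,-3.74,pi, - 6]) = [  -  6, - 3.74, 0,sqrt( 10 )/10, sqrt( 7)/7,  sqrt ( 3) , pi, sqrt ( 17 ) , sqrt(17), 6.68, 7,8]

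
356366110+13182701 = 369548811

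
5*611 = 3055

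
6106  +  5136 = 11242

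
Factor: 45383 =13^1*3491^1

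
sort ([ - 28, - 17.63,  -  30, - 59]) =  [ -59, - 30, - 28,- 17.63]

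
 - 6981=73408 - 80389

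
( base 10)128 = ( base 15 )88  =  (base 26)4O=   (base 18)72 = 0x80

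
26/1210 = 13/605 = 0.02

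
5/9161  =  5/9161 =0.00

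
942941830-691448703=251493127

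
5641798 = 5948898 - 307100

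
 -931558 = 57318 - 988876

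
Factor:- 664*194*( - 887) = 2^4 *83^1*97^1 * 887^1 = 114259792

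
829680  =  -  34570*( - 24 ) 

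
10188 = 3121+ 7067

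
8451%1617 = 366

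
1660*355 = 589300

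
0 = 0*1303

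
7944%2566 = 246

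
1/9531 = 1/9531= 0.00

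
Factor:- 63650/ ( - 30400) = 2^( - 5) * 67^1  =  67/32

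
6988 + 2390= 9378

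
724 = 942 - 218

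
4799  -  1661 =3138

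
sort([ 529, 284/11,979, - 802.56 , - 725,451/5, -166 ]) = [ - 802.56, - 725,-166,284/11,  451/5,529,979]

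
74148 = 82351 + -8203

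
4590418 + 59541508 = 64131926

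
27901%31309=27901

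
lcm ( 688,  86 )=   688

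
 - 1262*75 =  - 94650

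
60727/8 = 7590 + 7/8= 7590.88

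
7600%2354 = 538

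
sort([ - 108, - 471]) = [ - 471, - 108]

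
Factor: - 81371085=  - 3^1*5^1*5424739^1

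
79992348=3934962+76057386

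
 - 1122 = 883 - 2005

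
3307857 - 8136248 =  - 4828391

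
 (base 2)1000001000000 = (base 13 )1b80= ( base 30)4IK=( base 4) 1001000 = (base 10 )4160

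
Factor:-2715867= - 3^2*7^1 * 11^1*3919^1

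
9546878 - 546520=9000358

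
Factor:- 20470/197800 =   -  89/860 = -2^( - 2)*5^ ( - 1)*43^(- 1 )*89^1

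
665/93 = 665/93 = 7.15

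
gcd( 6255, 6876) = 9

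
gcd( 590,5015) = 295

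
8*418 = 3344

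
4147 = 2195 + 1952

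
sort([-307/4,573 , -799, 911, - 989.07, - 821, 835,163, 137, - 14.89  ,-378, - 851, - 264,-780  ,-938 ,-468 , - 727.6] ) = [-989.07,-938 ,-851, -821, - 799 , - 780,-727.6, - 468, - 378 , - 264, - 307/4 , - 14.89,137,163, 573,835,  911 ]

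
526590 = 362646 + 163944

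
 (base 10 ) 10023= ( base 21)11F6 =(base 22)kfd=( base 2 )10011100100111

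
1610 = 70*23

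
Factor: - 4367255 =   -  5^1 * 29^1*30119^1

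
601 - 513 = 88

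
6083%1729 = 896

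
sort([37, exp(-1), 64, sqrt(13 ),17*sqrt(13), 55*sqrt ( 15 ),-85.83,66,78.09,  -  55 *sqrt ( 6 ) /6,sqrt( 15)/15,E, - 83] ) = [-85.83 ,-83,-55*sqrt( 6)/6, sqrt(15 )/15 , exp(- 1),E,  sqrt(13), 37, 17*sqrt( 13),64 , 66, 78.09, 55*sqrt( 15) ]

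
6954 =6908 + 46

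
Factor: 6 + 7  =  13  =  13^1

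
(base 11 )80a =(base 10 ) 978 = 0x3D2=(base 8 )1722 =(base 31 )10H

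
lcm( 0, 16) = 0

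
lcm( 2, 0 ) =0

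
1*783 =783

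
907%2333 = 907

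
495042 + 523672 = 1018714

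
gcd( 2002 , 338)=26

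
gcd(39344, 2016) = 16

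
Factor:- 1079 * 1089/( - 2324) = 14157/28  =  2^( - 2 ) * 3^2*7^( - 1 )*11^2*13^1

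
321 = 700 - 379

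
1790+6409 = 8199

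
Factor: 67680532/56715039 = 2^2*3^(  -  3)*29^(- 1 )*113^ ( - 1)* 197^1*641^( - 1)*85889^1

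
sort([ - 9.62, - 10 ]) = [  -  10, - 9.62]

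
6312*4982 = 31446384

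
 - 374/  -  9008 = 187/4504 = 0.04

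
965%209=129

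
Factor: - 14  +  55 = 41 = 41^1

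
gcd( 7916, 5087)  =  1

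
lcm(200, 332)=16600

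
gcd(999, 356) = 1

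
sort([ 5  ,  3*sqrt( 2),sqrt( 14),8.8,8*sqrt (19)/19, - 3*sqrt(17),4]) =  [ - 3*sqrt( 17), 8*sqrt(19)/19,sqrt(14 ), 4,3* sqrt(2 ), 5, 8.8]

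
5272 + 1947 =7219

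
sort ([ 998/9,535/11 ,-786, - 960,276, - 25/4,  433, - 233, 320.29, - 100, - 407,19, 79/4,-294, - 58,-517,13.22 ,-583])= [ - 960,-786,-583, - 517, - 407,-294, - 233,-100,  -  58, - 25/4, 13.22 , 19 , 79/4,535/11, 998/9,276,320.29,433]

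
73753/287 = 73753/287  =  256.98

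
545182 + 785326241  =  785871423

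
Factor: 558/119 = 2^1*3^2*7^( - 1 )*17^(-1 )*31^1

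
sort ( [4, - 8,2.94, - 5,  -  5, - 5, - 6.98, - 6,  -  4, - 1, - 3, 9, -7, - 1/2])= [  -  8,  -  7, - 6.98 , - 6,-5, - 5, - 5, - 4, - 3, - 1, -1/2,2.94, 4,  9] 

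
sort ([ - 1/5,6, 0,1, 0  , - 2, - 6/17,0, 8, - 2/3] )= [-2, -2/3,-6/17, - 1/5, 0, 0 , 0,1,6,8]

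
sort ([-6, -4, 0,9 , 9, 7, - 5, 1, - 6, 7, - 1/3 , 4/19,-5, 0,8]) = [ - 6, - 6, - 5, - 5, - 4,  -  1/3,  0 , 0,4/19, 1,7, 7, 8, 9, 9]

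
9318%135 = 3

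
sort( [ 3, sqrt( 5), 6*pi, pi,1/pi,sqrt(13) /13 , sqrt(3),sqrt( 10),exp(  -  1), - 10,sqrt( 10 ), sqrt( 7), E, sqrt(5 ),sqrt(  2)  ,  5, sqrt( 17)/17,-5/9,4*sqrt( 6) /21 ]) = [ - 10, - 5/9,sqrt( 17 ) /17 , sqrt( 13 ) /13 , 1/pi , exp( - 1 ),4*sqrt( 6) /21 , sqrt( 2 ),sqrt(3),sqrt (5 ) , sqrt(5),sqrt( 7),E,3, pi,sqrt( 10 ), sqrt(10),5,6*pi ] 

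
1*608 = 608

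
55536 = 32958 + 22578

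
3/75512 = 3/75512   =  0.00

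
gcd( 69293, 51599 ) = 1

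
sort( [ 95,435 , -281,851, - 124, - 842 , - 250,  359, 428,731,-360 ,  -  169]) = [-842, - 360,  -  281, - 250, - 169,-124, 95, 359,428, 435, 731, 851]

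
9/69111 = 1/7679 = 0.00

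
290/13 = 22 + 4/13 = 22.31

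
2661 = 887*3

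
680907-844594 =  - 163687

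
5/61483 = 5/61483 = 0.00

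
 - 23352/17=-1374 + 6/17 = -1373.65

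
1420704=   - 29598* ( - 48)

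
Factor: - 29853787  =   - 53^1*97^1 * 5807^1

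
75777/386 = 75777/386 = 196.31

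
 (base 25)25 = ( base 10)55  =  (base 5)210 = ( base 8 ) 67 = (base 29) 1Q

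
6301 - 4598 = 1703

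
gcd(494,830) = 2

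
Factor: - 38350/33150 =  - 59/51 =- 3^(  -  1 )*17^(- 1)*59^1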